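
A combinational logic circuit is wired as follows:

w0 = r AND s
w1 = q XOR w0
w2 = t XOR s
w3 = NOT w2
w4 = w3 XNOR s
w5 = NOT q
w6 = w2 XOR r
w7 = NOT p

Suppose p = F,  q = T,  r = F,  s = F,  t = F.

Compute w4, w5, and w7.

w2 = t XOR s = F XOR F = F
w3 = NOT w2 = NOT F = T
w4 = w3 XNOR s = T XNOR F = F
w5 = NOT q = NOT T = F
w7 = NOT p = NOT F = T

w4 = F; w5 = F; w7 = T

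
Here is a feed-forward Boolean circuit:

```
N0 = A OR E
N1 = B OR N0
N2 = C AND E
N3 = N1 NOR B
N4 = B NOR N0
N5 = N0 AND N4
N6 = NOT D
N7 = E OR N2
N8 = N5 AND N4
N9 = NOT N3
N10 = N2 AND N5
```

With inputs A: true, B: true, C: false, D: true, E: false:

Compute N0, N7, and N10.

N0 = true; N7 = false; N10 = false

N0 = A OR E = true OR false = true
N2 = C AND E = false AND false = false
N4 = B NOR N0 = true NOR true = false
N5 = N0 AND N4 = true AND false = false
N7 = E OR N2 = false OR false = false
N10 = N2 AND N5 = false AND false = false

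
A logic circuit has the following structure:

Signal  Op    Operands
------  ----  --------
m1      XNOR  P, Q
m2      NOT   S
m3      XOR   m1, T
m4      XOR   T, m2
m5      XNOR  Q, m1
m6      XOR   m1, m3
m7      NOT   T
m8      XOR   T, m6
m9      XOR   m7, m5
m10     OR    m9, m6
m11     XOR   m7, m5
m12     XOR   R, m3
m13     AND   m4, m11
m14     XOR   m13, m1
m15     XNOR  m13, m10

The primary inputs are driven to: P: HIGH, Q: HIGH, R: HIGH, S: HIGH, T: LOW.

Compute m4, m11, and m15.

m4 = LOW, m11 = LOW, m15 = HIGH

m1 = P XNOR Q = HIGH XNOR HIGH = HIGH
m2 = NOT S = NOT HIGH = LOW
m3 = m1 XOR T = HIGH XOR LOW = HIGH
m4 = T XOR m2 = LOW XOR LOW = LOW
m5 = Q XNOR m1 = HIGH XNOR HIGH = HIGH
m6 = m1 XOR m3 = HIGH XOR HIGH = LOW
m7 = NOT T = NOT LOW = HIGH
m9 = m7 XOR m5 = HIGH XOR HIGH = LOW
m10 = m9 OR m6 = LOW OR LOW = LOW
m11 = m7 XOR m5 = HIGH XOR HIGH = LOW
m13 = m4 AND m11 = LOW AND LOW = LOW
m15 = m13 XNOR m10 = LOW XNOR LOW = HIGH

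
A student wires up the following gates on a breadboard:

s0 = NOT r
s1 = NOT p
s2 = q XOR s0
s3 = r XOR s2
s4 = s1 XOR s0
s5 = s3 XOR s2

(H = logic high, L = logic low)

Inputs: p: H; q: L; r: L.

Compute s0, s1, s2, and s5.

s0 = H, s1 = L, s2 = H, s5 = L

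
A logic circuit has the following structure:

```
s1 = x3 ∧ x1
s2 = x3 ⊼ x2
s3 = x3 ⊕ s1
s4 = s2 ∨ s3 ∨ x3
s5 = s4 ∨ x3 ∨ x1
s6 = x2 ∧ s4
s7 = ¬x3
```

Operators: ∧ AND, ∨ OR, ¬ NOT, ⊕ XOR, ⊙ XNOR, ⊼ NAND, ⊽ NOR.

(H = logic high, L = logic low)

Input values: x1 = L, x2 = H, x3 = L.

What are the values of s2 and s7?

s2 = x3 NAND x2 = L NAND H = H
s7 = NOT x3 = NOT L = H

s2 = H  s7 = H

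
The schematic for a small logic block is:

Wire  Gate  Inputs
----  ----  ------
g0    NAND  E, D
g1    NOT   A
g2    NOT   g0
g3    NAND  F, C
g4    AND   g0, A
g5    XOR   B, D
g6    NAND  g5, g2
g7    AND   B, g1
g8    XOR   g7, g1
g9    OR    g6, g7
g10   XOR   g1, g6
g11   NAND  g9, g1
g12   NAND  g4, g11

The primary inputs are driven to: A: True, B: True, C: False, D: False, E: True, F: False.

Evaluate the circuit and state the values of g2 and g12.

g2 = False; g12 = False

g0 = E NAND D = True NAND False = True
g1 = NOT A = NOT True = False
g2 = NOT g0 = NOT True = False
g4 = g0 AND A = True AND True = True
g5 = B XOR D = True XOR False = True
g6 = g5 NAND g2 = True NAND False = True
g7 = B AND g1 = True AND False = False
g9 = g6 OR g7 = True OR False = True
g11 = g9 NAND g1 = True NAND False = True
g12 = g4 NAND g11 = True NAND True = False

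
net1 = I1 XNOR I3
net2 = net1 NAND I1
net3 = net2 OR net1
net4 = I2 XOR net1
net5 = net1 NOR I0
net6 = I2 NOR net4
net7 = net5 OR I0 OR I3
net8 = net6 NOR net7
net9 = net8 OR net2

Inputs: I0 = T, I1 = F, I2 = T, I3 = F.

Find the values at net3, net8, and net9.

net3 = T  net8 = F  net9 = T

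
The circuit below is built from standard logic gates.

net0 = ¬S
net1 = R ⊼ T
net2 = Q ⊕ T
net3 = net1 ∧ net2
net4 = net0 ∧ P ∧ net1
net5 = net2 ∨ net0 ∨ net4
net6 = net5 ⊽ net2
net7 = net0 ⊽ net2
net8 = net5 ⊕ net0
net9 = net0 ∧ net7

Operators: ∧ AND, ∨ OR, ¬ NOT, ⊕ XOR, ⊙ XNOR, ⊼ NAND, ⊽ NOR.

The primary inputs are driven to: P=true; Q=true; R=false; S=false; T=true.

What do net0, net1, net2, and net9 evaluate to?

net0 = true, net1 = true, net2 = false, net9 = false

net0 = NOT S = NOT false = true
net1 = R NAND T = false NAND true = true
net2 = Q XOR T = true XOR true = false
net7 = net0 NOR net2 = true NOR false = false
net9 = net0 AND net7 = true AND false = false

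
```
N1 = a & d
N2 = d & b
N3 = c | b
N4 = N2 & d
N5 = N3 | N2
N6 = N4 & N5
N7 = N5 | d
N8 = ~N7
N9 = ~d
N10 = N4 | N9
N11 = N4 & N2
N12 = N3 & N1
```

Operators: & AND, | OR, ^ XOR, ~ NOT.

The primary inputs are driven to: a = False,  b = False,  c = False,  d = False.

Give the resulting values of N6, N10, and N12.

N6 = False  N10 = True  N12 = False

N1 = a AND d = False AND False = False
N2 = d AND b = False AND False = False
N3 = c OR b = False OR False = False
N4 = N2 AND d = False AND False = False
N5 = N3 OR N2 = False OR False = False
N6 = N4 AND N5 = False AND False = False
N9 = NOT d = NOT False = True
N10 = N4 OR N9 = False OR True = True
N12 = N3 AND N1 = False AND False = False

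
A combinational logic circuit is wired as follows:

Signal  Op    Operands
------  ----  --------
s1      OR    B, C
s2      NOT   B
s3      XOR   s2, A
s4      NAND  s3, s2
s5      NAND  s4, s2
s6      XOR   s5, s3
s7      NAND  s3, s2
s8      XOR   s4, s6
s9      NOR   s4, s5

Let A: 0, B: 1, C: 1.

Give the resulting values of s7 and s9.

s2 = NOT B = NOT 1 = 0
s3 = s2 XOR A = 0 XOR 0 = 0
s4 = s3 NAND s2 = 0 NAND 0 = 1
s5 = s4 NAND s2 = 1 NAND 0 = 1
s7 = s3 NAND s2 = 0 NAND 0 = 1
s9 = s4 NOR s5 = 1 NOR 1 = 0

s7 = 1; s9 = 0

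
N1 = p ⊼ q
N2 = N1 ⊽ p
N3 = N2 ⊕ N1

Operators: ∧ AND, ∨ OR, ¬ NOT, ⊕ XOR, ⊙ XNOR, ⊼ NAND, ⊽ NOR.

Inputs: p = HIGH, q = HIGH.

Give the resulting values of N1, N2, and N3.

N1 = LOW; N2 = LOW; N3 = LOW

N1 = p NAND q = HIGH NAND HIGH = LOW
N2 = N1 NOR p = LOW NOR HIGH = LOW
N3 = N2 XOR N1 = LOW XOR LOW = LOW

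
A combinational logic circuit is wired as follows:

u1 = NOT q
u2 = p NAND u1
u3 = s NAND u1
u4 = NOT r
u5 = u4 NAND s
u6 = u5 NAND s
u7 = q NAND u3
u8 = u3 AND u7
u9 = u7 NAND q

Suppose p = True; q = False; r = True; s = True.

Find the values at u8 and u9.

u8 = False  u9 = True

u1 = NOT q = NOT False = True
u3 = s NAND u1 = True NAND True = False
u7 = q NAND u3 = False NAND False = True
u8 = u3 AND u7 = False AND True = False
u9 = u7 NAND q = True NAND False = True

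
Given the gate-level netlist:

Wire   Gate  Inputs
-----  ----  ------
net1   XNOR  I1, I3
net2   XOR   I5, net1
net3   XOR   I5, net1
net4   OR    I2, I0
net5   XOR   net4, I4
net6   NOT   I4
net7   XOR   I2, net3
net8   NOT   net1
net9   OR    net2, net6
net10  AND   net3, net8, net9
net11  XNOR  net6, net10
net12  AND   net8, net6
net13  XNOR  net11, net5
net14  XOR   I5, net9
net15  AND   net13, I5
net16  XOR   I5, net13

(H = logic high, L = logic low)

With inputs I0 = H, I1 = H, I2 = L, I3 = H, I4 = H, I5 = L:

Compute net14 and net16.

net14 = H, net16 = L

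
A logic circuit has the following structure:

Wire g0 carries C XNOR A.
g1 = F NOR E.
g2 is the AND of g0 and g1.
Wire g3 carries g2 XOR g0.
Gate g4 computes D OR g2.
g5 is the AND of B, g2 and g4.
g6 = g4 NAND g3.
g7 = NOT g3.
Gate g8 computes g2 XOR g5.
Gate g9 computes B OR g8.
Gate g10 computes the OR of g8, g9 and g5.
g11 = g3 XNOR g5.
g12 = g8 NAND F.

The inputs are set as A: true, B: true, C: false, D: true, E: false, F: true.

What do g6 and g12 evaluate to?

g6 = true, g12 = true

g0 = C XNOR A = false XNOR true = false
g1 = F NOR E = true NOR false = false
g2 = g0 AND g1 = false AND false = false
g3 = g2 XOR g0 = false XOR false = false
g4 = D OR g2 = true OR false = true
g5 = B AND g2 AND g4 = true AND false AND true = false
g6 = g4 NAND g3 = true NAND false = true
g8 = g2 XOR g5 = false XOR false = false
g12 = g8 NAND F = false NAND true = true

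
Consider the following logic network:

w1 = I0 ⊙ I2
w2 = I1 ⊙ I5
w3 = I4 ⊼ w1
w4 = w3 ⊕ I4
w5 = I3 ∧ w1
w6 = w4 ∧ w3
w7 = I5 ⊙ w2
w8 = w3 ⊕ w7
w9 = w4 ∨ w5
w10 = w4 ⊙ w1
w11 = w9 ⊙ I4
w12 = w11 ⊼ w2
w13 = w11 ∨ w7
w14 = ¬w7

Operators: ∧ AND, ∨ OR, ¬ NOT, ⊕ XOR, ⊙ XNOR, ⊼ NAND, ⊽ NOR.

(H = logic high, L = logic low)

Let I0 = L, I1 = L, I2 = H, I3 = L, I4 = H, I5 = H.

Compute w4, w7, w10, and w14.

w1 = I0 XNOR I2 = L XNOR H = L
w2 = I1 XNOR I5 = L XNOR H = L
w3 = I4 NAND w1 = H NAND L = H
w4 = w3 XOR I4 = H XOR H = L
w7 = I5 XNOR w2 = H XNOR L = L
w10 = w4 XNOR w1 = L XNOR L = H
w14 = NOT w7 = NOT L = H

w4 = L  w7 = L  w10 = H  w14 = H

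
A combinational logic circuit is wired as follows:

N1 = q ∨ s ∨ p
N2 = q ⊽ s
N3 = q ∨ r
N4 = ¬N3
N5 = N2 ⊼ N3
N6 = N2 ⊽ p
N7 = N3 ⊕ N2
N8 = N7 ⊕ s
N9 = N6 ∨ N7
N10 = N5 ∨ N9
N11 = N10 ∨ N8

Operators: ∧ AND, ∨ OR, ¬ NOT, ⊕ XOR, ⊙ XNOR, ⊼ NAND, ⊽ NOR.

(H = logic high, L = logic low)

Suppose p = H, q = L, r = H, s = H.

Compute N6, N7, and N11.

N6 = L, N7 = H, N11 = H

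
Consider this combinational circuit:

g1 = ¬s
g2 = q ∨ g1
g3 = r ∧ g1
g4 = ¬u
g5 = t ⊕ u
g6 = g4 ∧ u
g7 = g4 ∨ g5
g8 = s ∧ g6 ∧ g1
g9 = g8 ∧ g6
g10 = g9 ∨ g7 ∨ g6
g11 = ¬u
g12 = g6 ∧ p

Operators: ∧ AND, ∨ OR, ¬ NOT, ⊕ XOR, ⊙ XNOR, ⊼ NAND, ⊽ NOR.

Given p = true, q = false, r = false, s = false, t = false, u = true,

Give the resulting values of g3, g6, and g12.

g3 = false; g6 = false; g12 = false

g1 = NOT s = NOT false = true
g3 = r AND g1 = false AND true = false
g4 = NOT u = NOT true = false
g6 = g4 AND u = false AND true = false
g12 = g6 AND p = false AND true = false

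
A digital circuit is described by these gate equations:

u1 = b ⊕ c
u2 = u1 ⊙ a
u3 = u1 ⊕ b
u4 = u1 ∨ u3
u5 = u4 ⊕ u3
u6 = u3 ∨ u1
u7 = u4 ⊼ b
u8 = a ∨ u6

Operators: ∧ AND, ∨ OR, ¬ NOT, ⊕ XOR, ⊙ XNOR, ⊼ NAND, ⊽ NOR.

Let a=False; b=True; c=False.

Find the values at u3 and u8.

u3 = False, u8 = True

u1 = b XOR c = True XOR False = True
u3 = u1 XOR b = True XOR True = False
u6 = u3 OR u1 = False OR True = True
u8 = a OR u6 = False OR True = True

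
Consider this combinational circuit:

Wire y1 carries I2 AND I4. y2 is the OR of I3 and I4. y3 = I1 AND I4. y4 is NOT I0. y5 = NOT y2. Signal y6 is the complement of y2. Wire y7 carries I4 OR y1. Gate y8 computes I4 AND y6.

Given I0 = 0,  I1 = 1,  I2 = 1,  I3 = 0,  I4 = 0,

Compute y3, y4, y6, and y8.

y2 = I3 OR I4 = 0 OR 0 = 0
y3 = I1 AND I4 = 1 AND 0 = 0
y4 = NOT I0 = NOT 0 = 1
y6 = NOT y2 = NOT 0 = 1
y8 = I4 AND y6 = 0 AND 1 = 0

y3 = 0, y4 = 1, y6 = 1, y8 = 0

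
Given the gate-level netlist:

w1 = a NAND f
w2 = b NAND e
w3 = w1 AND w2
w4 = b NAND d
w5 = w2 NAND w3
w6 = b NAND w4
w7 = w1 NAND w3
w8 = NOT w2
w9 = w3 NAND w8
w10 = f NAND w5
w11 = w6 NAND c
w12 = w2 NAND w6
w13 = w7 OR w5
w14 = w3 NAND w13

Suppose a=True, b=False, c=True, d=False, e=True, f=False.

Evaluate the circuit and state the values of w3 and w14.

w3 = True  w14 = True

w1 = a NAND f = True NAND False = True
w2 = b NAND e = False NAND True = True
w3 = w1 AND w2 = True AND True = True
w5 = w2 NAND w3 = True NAND True = False
w7 = w1 NAND w3 = True NAND True = False
w13 = w7 OR w5 = False OR False = False
w14 = w3 NAND w13 = True NAND False = True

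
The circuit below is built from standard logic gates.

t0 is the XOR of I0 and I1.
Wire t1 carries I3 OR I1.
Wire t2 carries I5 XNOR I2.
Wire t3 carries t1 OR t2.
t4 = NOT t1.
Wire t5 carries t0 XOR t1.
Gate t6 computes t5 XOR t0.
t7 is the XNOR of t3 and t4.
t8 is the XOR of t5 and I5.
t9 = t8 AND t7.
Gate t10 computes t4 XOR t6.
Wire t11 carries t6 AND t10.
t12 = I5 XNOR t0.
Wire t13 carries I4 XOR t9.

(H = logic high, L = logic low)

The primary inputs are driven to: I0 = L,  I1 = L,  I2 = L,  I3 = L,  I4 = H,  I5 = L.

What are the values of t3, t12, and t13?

t3 = H, t12 = H, t13 = H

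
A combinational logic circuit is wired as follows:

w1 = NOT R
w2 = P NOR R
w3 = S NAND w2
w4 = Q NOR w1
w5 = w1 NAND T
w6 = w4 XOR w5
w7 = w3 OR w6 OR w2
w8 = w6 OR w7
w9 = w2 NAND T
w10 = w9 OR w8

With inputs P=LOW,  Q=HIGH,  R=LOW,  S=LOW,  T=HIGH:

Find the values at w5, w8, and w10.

w1 = NOT R = NOT LOW = HIGH
w2 = P NOR R = LOW NOR LOW = HIGH
w3 = S NAND w2 = LOW NAND HIGH = HIGH
w4 = Q NOR w1 = HIGH NOR HIGH = LOW
w5 = w1 NAND T = HIGH NAND HIGH = LOW
w6 = w4 XOR w5 = LOW XOR LOW = LOW
w7 = w3 OR w6 OR w2 = HIGH OR LOW OR HIGH = HIGH
w8 = w6 OR w7 = LOW OR HIGH = HIGH
w9 = w2 NAND T = HIGH NAND HIGH = LOW
w10 = w9 OR w8 = LOW OR HIGH = HIGH

w5 = LOW; w8 = HIGH; w10 = HIGH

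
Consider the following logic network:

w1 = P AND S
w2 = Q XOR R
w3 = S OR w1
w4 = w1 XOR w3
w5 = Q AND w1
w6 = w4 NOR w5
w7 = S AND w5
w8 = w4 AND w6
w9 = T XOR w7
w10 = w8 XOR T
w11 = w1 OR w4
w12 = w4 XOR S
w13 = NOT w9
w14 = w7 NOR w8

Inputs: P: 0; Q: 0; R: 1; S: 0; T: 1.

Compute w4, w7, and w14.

w1 = P AND S = 0 AND 0 = 0
w3 = S OR w1 = 0 OR 0 = 0
w4 = w1 XOR w3 = 0 XOR 0 = 0
w5 = Q AND w1 = 0 AND 0 = 0
w6 = w4 NOR w5 = 0 NOR 0 = 1
w7 = S AND w5 = 0 AND 0 = 0
w8 = w4 AND w6 = 0 AND 1 = 0
w14 = w7 NOR w8 = 0 NOR 0 = 1

w4 = 0, w7 = 0, w14 = 1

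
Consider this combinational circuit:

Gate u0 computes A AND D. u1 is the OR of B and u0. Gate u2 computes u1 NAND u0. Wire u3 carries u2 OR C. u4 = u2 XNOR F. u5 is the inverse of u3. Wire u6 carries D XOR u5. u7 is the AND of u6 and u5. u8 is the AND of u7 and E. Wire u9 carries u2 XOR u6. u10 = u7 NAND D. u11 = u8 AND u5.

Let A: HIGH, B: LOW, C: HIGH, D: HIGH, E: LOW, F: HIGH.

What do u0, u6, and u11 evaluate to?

u0 = A AND D = HIGH AND HIGH = HIGH
u1 = B OR u0 = LOW OR HIGH = HIGH
u2 = u1 NAND u0 = HIGH NAND HIGH = LOW
u3 = u2 OR C = LOW OR HIGH = HIGH
u5 = NOT u3 = NOT HIGH = LOW
u6 = D XOR u5 = HIGH XOR LOW = HIGH
u7 = u6 AND u5 = HIGH AND LOW = LOW
u8 = u7 AND E = LOW AND LOW = LOW
u11 = u8 AND u5 = LOW AND LOW = LOW

u0 = HIGH  u6 = HIGH  u11 = LOW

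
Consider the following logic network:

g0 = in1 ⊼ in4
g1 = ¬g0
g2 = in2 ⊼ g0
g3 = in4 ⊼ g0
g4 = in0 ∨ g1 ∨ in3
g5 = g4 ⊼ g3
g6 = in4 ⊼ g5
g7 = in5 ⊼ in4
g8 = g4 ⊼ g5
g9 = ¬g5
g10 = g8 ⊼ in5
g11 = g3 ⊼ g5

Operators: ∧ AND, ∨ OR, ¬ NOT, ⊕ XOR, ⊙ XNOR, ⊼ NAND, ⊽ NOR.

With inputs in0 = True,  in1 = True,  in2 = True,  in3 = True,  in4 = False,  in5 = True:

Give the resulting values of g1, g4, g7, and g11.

g0 = in1 NAND in4 = True NAND False = True
g1 = NOT g0 = NOT True = False
g3 = in4 NAND g0 = False NAND True = True
g4 = in0 OR g1 OR in3 = True OR False OR True = True
g5 = g4 NAND g3 = True NAND True = False
g7 = in5 NAND in4 = True NAND False = True
g11 = g3 NAND g5 = True NAND False = True

g1 = False  g4 = True  g7 = True  g11 = True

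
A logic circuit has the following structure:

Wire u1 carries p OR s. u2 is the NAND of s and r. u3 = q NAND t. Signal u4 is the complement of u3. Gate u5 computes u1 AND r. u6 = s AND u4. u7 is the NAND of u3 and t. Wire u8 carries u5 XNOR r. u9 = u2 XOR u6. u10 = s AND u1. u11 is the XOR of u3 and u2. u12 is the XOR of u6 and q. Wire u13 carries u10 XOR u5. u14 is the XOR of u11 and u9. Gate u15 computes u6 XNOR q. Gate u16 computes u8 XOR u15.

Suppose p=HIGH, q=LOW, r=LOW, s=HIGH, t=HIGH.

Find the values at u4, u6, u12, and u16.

u1 = p OR s = HIGH OR HIGH = HIGH
u3 = q NAND t = LOW NAND HIGH = HIGH
u4 = NOT u3 = NOT HIGH = LOW
u5 = u1 AND r = HIGH AND LOW = LOW
u6 = s AND u4 = HIGH AND LOW = LOW
u8 = u5 XNOR r = LOW XNOR LOW = HIGH
u12 = u6 XOR q = LOW XOR LOW = LOW
u15 = u6 XNOR q = LOW XNOR LOW = HIGH
u16 = u8 XOR u15 = HIGH XOR HIGH = LOW

u4 = LOW; u6 = LOW; u12 = LOW; u16 = LOW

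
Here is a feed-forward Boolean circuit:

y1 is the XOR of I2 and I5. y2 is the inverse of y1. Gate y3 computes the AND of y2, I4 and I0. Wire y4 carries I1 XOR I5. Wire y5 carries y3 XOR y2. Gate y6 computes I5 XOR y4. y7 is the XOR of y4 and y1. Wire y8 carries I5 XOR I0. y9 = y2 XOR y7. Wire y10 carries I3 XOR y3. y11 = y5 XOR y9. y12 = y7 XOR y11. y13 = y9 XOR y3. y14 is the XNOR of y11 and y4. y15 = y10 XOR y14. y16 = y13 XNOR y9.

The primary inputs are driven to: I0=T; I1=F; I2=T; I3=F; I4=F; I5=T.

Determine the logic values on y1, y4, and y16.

y1 = F, y4 = T, y16 = T

y1 = I2 XOR I5 = T XOR T = F
y2 = NOT y1 = NOT F = T
y3 = y2 AND I4 AND I0 = T AND F AND T = F
y4 = I1 XOR I5 = F XOR T = T
y7 = y4 XOR y1 = T XOR F = T
y9 = y2 XOR y7 = T XOR T = F
y13 = y9 XOR y3 = F XOR F = F
y16 = y13 XNOR y9 = F XNOR F = T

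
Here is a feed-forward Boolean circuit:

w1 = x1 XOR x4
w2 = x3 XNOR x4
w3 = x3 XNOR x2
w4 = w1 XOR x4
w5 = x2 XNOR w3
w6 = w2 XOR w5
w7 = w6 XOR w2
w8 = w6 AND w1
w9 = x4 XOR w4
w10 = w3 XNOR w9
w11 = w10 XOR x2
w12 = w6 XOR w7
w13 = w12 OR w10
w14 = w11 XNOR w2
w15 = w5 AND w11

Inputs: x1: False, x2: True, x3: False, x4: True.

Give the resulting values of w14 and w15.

w14 = False, w15 = False

w1 = x1 XOR x4 = False XOR True = True
w2 = x3 XNOR x4 = False XNOR True = False
w3 = x3 XNOR x2 = False XNOR True = False
w4 = w1 XOR x4 = True XOR True = False
w5 = x2 XNOR w3 = True XNOR False = False
w9 = x4 XOR w4 = True XOR False = True
w10 = w3 XNOR w9 = False XNOR True = False
w11 = w10 XOR x2 = False XOR True = True
w14 = w11 XNOR w2 = True XNOR False = False
w15 = w5 AND w11 = False AND True = False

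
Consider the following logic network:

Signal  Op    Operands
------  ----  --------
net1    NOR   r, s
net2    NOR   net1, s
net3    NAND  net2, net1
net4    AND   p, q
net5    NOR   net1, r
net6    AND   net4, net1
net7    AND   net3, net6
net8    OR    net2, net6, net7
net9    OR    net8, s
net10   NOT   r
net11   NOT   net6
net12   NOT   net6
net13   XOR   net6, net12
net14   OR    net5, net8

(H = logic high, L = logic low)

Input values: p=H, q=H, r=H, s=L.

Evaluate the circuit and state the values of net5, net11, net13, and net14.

net1 = r NOR s = H NOR L = L
net2 = net1 NOR s = L NOR L = H
net3 = net2 NAND net1 = H NAND L = H
net4 = p AND q = H AND H = H
net5 = net1 NOR r = L NOR H = L
net6 = net4 AND net1 = H AND L = L
net7 = net3 AND net6 = H AND L = L
net8 = net2 OR net6 OR net7 = H OR L OR L = H
net11 = NOT net6 = NOT L = H
net12 = NOT net6 = NOT L = H
net13 = net6 XOR net12 = L XOR H = H
net14 = net5 OR net8 = L OR H = H

net5 = L, net11 = H, net13 = H, net14 = H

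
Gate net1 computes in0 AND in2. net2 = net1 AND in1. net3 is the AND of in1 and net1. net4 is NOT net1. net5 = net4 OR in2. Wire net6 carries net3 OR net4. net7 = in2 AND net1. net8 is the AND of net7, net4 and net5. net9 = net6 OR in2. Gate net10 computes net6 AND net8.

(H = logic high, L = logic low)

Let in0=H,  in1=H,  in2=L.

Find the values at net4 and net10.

net4 = H, net10 = L

net1 = in0 AND in2 = H AND L = L
net3 = in1 AND net1 = H AND L = L
net4 = NOT net1 = NOT L = H
net5 = net4 OR in2 = H OR L = H
net6 = net3 OR net4 = L OR H = H
net7 = in2 AND net1 = L AND L = L
net8 = net7 AND net4 AND net5 = L AND H AND H = L
net10 = net6 AND net8 = H AND L = L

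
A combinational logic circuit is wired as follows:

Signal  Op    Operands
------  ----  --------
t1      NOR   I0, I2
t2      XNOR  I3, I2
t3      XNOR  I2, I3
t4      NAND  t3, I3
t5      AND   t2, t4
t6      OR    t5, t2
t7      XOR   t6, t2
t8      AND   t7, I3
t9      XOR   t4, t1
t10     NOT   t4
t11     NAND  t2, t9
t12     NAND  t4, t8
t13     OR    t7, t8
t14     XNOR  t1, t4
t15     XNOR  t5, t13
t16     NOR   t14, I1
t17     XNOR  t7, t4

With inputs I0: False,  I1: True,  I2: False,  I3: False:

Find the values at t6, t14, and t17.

t1 = I0 NOR I2 = False NOR False = True
t2 = I3 XNOR I2 = False XNOR False = True
t3 = I2 XNOR I3 = False XNOR False = True
t4 = t3 NAND I3 = True NAND False = True
t5 = t2 AND t4 = True AND True = True
t6 = t5 OR t2 = True OR True = True
t7 = t6 XOR t2 = True XOR True = False
t14 = t1 XNOR t4 = True XNOR True = True
t17 = t7 XNOR t4 = False XNOR True = False

t6 = True  t14 = True  t17 = False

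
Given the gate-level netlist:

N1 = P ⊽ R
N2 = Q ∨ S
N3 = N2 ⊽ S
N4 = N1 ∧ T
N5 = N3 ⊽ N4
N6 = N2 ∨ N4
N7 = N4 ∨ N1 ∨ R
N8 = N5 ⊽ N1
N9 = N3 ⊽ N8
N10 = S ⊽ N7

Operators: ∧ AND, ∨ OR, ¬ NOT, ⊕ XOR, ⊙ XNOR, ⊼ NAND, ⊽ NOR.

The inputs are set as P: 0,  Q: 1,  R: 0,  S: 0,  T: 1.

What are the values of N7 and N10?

N7 = 1, N10 = 0

N1 = P NOR R = 0 NOR 0 = 1
N4 = N1 AND T = 1 AND 1 = 1
N7 = N4 OR N1 OR R = 1 OR 1 OR 0 = 1
N10 = S NOR N7 = 0 NOR 1 = 0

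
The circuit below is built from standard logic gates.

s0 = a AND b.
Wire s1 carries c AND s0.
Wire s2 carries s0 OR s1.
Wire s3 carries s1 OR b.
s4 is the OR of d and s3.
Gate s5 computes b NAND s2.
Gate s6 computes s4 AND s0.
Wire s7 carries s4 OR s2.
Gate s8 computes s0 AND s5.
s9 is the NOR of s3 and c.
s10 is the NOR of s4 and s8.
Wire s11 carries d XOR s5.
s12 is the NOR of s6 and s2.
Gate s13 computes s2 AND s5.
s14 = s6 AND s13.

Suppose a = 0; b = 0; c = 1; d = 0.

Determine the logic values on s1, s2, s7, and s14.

s1 = 0; s2 = 0; s7 = 0; s14 = 0

s0 = a AND b = 0 AND 0 = 0
s1 = c AND s0 = 1 AND 0 = 0
s2 = s0 OR s1 = 0 OR 0 = 0
s3 = s1 OR b = 0 OR 0 = 0
s4 = d OR s3 = 0 OR 0 = 0
s5 = b NAND s2 = 0 NAND 0 = 1
s6 = s4 AND s0 = 0 AND 0 = 0
s7 = s4 OR s2 = 0 OR 0 = 0
s13 = s2 AND s5 = 0 AND 1 = 0
s14 = s6 AND s13 = 0 AND 0 = 0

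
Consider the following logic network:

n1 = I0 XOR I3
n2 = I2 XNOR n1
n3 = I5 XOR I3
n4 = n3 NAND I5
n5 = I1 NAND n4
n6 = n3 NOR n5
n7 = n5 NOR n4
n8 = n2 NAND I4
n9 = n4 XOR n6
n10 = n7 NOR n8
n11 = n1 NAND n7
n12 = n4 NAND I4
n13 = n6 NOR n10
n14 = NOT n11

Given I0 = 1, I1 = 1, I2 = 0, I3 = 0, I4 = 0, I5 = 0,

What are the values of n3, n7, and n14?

n3 = 0  n7 = 0  n14 = 0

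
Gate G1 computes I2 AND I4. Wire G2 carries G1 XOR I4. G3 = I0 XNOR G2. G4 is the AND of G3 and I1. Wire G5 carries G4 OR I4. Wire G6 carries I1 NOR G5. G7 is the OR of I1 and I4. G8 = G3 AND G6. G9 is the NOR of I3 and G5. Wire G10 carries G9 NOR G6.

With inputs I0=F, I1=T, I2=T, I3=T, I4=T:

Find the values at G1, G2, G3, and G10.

G1 = T; G2 = F; G3 = T; G10 = T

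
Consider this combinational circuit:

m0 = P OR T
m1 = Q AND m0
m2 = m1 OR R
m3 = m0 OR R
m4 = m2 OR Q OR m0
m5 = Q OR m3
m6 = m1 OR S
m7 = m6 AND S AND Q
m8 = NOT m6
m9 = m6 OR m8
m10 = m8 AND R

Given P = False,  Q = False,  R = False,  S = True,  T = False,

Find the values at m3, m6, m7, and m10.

m0 = P OR T = False OR False = False
m1 = Q AND m0 = False AND False = False
m3 = m0 OR R = False OR False = False
m6 = m1 OR S = False OR True = True
m7 = m6 AND S AND Q = True AND True AND False = False
m8 = NOT m6 = NOT True = False
m10 = m8 AND R = False AND False = False

m3 = False  m6 = True  m7 = False  m10 = False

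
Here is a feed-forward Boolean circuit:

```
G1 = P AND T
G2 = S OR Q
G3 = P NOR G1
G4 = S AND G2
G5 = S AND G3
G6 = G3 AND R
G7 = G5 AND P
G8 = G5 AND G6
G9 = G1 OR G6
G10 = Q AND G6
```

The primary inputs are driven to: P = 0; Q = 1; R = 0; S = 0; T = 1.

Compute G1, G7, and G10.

G1 = P AND T = 0 AND 1 = 0
G3 = P NOR G1 = 0 NOR 0 = 1
G5 = S AND G3 = 0 AND 1 = 0
G6 = G3 AND R = 1 AND 0 = 0
G7 = G5 AND P = 0 AND 0 = 0
G10 = Q AND G6 = 1 AND 0 = 0

G1 = 0; G7 = 0; G10 = 0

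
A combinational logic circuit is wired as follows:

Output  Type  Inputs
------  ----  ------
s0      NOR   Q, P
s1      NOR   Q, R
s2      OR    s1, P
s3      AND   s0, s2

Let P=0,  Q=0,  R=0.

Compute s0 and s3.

s0 = Q NOR P = 0 NOR 0 = 1
s1 = Q NOR R = 0 NOR 0 = 1
s2 = s1 OR P = 1 OR 0 = 1
s3 = s0 AND s2 = 1 AND 1 = 1

s0 = 1, s3 = 1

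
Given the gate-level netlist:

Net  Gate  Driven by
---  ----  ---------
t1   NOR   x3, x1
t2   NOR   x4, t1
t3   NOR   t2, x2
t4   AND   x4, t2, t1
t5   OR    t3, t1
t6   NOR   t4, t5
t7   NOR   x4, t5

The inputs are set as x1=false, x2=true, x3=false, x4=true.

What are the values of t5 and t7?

t5 = true; t7 = false

t1 = x3 NOR x1 = false NOR false = true
t2 = x4 NOR t1 = true NOR true = false
t3 = t2 NOR x2 = false NOR true = false
t5 = t3 OR t1 = false OR true = true
t7 = x4 NOR t5 = true NOR true = false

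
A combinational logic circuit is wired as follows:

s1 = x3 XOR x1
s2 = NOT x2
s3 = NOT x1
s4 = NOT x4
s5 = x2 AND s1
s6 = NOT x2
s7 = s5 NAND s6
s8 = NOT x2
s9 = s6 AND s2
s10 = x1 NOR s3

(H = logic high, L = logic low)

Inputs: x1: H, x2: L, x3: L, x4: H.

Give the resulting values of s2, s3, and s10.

s2 = H; s3 = L; s10 = L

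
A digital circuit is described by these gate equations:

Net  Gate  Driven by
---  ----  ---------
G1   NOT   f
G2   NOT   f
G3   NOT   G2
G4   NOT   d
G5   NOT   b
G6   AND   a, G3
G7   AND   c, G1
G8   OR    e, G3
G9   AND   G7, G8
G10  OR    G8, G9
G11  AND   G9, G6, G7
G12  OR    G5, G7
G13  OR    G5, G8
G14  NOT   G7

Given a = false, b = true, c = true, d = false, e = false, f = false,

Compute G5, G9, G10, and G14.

G5 = false, G9 = false, G10 = false, G14 = false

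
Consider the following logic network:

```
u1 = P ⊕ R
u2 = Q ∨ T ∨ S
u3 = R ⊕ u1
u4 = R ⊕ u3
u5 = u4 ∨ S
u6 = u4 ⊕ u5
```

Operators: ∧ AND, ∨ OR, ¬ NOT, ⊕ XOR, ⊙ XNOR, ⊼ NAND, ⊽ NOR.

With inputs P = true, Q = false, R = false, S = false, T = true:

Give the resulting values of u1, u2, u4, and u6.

u1 = true; u2 = true; u4 = true; u6 = false

u1 = P XOR R = true XOR false = true
u2 = Q OR T OR S = false OR true OR false = true
u3 = R XOR u1 = false XOR true = true
u4 = R XOR u3 = false XOR true = true
u5 = u4 OR S = true OR false = true
u6 = u4 XOR u5 = true XOR true = false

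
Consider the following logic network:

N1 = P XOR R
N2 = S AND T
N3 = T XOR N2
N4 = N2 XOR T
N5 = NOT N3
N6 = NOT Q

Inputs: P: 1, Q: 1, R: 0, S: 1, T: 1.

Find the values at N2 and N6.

N2 = 1; N6 = 0

N2 = S AND T = 1 AND 1 = 1
N6 = NOT Q = NOT 1 = 0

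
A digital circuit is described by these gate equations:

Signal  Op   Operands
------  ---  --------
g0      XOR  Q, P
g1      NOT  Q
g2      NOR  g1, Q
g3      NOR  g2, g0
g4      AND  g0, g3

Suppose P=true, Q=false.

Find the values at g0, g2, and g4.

g0 = true; g2 = false; g4 = false

g0 = Q XOR P = false XOR true = true
g1 = NOT Q = NOT false = true
g2 = g1 NOR Q = true NOR false = false
g3 = g2 NOR g0 = false NOR true = false
g4 = g0 AND g3 = true AND false = false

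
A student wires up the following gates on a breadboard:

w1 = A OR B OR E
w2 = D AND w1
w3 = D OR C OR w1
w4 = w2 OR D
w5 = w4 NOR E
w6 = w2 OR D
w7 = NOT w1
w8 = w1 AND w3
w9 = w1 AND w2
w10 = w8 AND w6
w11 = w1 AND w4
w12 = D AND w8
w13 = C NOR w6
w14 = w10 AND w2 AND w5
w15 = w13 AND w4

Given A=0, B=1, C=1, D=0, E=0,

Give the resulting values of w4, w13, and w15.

w1 = A OR B OR E = 0 OR 1 OR 0 = 1
w2 = D AND w1 = 0 AND 1 = 0
w4 = w2 OR D = 0 OR 0 = 0
w6 = w2 OR D = 0 OR 0 = 0
w13 = C NOR w6 = 1 NOR 0 = 0
w15 = w13 AND w4 = 0 AND 0 = 0

w4 = 0  w13 = 0  w15 = 0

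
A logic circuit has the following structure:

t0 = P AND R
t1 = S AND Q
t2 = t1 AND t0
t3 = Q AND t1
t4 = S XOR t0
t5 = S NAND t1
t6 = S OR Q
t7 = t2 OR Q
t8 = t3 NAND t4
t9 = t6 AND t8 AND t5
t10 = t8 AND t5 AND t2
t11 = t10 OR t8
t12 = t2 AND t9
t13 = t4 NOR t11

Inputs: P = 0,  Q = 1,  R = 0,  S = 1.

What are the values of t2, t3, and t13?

t0 = P AND R = 0 AND 0 = 0
t1 = S AND Q = 1 AND 1 = 1
t2 = t1 AND t0 = 1 AND 0 = 0
t3 = Q AND t1 = 1 AND 1 = 1
t4 = S XOR t0 = 1 XOR 0 = 1
t5 = S NAND t1 = 1 NAND 1 = 0
t8 = t3 NAND t4 = 1 NAND 1 = 0
t10 = t8 AND t5 AND t2 = 0 AND 0 AND 0 = 0
t11 = t10 OR t8 = 0 OR 0 = 0
t13 = t4 NOR t11 = 1 NOR 0 = 0

t2 = 0  t3 = 1  t13 = 0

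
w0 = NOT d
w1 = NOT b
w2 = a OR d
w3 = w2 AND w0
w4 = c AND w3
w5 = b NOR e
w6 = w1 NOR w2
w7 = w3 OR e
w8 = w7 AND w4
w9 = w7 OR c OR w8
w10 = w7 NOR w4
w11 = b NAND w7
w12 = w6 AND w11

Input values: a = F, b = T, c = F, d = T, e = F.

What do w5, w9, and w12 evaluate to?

w5 = F, w9 = F, w12 = F

w0 = NOT d = NOT T = F
w1 = NOT b = NOT T = F
w2 = a OR d = F OR T = T
w3 = w2 AND w0 = T AND F = F
w4 = c AND w3 = F AND F = F
w5 = b NOR e = T NOR F = F
w6 = w1 NOR w2 = F NOR T = F
w7 = w3 OR e = F OR F = F
w8 = w7 AND w4 = F AND F = F
w9 = w7 OR c OR w8 = F OR F OR F = F
w11 = b NAND w7 = T NAND F = T
w12 = w6 AND w11 = F AND T = F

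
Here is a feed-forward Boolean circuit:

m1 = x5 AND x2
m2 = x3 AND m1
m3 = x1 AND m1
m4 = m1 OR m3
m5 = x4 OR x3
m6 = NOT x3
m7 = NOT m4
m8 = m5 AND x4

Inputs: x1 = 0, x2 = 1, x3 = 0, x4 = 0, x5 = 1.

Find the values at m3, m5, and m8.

m3 = 0; m5 = 0; m8 = 0

m1 = x5 AND x2 = 1 AND 1 = 1
m3 = x1 AND m1 = 0 AND 1 = 0
m5 = x4 OR x3 = 0 OR 0 = 0
m8 = m5 AND x4 = 0 AND 0 = 0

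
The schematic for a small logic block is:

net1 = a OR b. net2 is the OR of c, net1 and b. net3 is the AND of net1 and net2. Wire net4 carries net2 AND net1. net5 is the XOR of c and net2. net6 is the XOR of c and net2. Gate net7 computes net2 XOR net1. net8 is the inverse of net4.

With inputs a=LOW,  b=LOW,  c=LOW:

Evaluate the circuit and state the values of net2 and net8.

net2 = LOW, net8 = HIGH

net1 = a OR b = LOW OR LOW = LOW
net2 = c OR net1 OR b = LOW OR LOW OR LOW = LOW
net4 = net2 AND net1 = LOW AND LOW = LOW
net8 = NOT net4 = NOT LOW = HIGH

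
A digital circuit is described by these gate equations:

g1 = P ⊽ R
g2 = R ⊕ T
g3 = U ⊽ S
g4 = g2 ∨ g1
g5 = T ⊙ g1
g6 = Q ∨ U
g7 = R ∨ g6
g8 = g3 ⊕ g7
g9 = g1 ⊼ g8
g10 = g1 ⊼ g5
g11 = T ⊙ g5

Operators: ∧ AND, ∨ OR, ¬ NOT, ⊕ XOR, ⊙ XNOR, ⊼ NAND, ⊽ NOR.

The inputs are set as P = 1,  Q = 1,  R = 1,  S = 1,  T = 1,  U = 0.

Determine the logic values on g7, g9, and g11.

g1 = P NOR R = 1 NOR 1 = 0
g3 = U NOR S = 0 NOR 1 = 0
g5 = T XNOR g1 = 1 XNOR 0 = 0
g6 = Q OR U = 1 OR 0 = 1
g7 = R OR g6 = 1 OR 1 = 1
g8 = g3 XOR g7 = 0 XOR 1 = 1
g9 = g1 NAND g8 = 0 NAND 1 = 1
g11 = T XNOR g5 = 1 XNOR 0 = 0

g7 = 1; g9 = 1; g11 = 0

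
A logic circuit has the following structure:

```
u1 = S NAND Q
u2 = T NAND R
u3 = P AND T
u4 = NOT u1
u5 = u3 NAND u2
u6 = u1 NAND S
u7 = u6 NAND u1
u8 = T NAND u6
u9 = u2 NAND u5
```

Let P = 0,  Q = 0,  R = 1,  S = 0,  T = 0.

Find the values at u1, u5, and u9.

u1 = S NAND Q = 0 NAND 0 = 1
u2 = T NAND R = 0 NAND 1 = 1
u3 = P AND T = 0 AND 0 = 0
u5 = u3 NAND u2 = 0 NAND 1 = 1
u9 = u2 NAND u5 = 1 NAND 1 = 0

u1 = 1, u5 = 1, u9 = 0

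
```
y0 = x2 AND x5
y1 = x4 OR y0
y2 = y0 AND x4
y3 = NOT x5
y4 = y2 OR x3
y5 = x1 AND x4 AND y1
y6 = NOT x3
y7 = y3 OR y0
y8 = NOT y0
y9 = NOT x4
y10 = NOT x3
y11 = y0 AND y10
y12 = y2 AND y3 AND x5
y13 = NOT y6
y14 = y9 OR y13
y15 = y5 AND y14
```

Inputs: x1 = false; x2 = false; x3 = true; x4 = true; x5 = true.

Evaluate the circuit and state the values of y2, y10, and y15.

y2 = false; y10 = false; y15 = false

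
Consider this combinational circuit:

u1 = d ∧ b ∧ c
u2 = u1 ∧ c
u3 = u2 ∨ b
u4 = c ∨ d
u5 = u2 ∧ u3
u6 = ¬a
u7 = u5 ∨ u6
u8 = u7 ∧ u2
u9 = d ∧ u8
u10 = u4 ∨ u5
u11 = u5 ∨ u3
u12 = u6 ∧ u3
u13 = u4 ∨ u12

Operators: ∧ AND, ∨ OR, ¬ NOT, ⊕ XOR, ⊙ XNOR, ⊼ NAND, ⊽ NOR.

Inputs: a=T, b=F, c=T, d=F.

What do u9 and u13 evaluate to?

u9 = F; u13 = T

u1 = d AND b AND c = F AND F AND T = F
u2 = u1 AND c = F AND T = F
u3 = u2 OR b = F OR F = F
u4 = c OR d = T OR F = T
u5 = u2 AND u3 = F AND F = F
u6 = NOT a = NOT T = F
u7 = u5 OR u6 = F OR F = F
u8 = u7 AND u2 = F AND F = F
u9 = d AND u8 = F AND F = F
u12 = u6 AND u3 = F AND F = F
u13 = u4 OR u12 = T OR F = T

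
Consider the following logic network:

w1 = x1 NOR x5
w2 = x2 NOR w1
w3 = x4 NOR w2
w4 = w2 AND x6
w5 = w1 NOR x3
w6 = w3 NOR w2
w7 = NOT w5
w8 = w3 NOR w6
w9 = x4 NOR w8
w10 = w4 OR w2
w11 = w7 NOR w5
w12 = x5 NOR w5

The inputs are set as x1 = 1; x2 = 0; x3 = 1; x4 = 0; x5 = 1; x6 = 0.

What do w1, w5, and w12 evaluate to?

w1 = x1 NOR x5 = 1 NOR 1 = 0
w5 = w1 NOR x3 = 0 NOR 1 = 0
w12 = x5 NOR w5 = 1 NOR 0 = 0

w1 = 0, w5 = 0, w12 = 0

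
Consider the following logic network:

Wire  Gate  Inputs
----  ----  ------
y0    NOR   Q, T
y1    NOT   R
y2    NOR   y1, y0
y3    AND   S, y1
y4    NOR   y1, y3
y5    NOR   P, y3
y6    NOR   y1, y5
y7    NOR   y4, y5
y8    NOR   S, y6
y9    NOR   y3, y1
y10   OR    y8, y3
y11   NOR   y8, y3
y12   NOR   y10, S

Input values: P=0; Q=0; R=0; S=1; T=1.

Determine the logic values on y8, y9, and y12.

y8 = 0  y9 = 0  y12 = 0

y1 = NOT R = NOT 0 = 1
y3 = S AND y1 = 1 AND 1 = 1
y5 = P NOR y3 = 0 NOR 1 = 0
y6 = y1 NOR y5 = 1 NOR 0 = 0
y8 = S NOR y6 = 1 NOR 0 = 0
y9 = y3 NOR y1 = 1 NOR 1 = 0
y10 = y8 OR y3 = 0 OR 1 = 1
y12 = y10 NOR S = 1 NOR 1 = 0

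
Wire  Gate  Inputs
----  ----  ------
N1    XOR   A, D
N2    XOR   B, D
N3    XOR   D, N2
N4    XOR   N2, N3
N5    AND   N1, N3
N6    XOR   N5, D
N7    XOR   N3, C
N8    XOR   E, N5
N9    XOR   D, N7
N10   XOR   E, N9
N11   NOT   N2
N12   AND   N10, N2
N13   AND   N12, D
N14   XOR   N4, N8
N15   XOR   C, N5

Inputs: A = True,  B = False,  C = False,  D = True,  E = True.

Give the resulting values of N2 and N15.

N1 = A XOR D = True XOR True = False
N2 = B XOR D = False XOR True = True
N3 = D XOR N2 = True XOR True = False
N5 = N1 AND N3 = False AND False = False
N15 = C XOR N5 = False XOR False = False

N2 = True, N15 = False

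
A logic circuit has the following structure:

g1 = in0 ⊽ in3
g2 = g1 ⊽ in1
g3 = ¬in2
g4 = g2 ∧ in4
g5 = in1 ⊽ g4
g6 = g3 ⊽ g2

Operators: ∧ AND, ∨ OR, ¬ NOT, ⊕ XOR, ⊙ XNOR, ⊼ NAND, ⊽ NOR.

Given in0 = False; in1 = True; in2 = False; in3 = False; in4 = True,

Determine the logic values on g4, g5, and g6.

g1 = in0 NOR in3 = False NOR False = True
g2 = g1 NOR in1 = True NOR True = False
g3 = NOT in2 = NOT False = True
g4 = g2 AND in4 = False AND True = False
g5 = in1 NOR g4 = True NOR False = False
g6 = g3 NOR g2 = True NOR False = False

g4 = False; g5 = False; g6 = False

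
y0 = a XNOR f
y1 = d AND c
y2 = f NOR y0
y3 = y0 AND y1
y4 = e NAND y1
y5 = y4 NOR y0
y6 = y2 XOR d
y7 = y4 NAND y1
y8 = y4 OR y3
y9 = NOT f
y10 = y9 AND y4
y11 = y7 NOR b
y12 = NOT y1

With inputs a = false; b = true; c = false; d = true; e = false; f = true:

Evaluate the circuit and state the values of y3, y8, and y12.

y0 = a XNOR f = false XNOR true = false
y1 = d AND c = true AND false = false
y3 = y0 AND y1 = false AND false = false
y4 = e NAND y1 = false NAND false = true
y8 = y4 OR y3 = true OR false = true
y12 = NOT y1 = NOT false = true

y3 = false, y8 = true, y12 = true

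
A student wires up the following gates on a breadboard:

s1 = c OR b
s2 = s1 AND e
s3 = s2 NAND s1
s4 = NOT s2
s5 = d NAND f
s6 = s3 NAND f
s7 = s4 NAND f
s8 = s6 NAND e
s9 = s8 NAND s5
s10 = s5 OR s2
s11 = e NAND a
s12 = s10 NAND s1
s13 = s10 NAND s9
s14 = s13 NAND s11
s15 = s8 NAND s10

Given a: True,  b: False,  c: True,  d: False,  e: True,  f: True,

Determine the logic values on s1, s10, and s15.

s1 = c OR b = True OR False = True
s2 = s1 AND e = True AND True = True
s3 = s2 NAND s1 = True NAND True = False
s5 = d NAND f = False NAND True = True
s6 = s3 NAND f = False NAND True = True
s8 = s6 NAND e = True NAND True = False
s10 = s5 OR s2 = True OR True = True
s15 = s8 NAND s10 = False NAND True = True

s1 = True, s10 = True, s15 = True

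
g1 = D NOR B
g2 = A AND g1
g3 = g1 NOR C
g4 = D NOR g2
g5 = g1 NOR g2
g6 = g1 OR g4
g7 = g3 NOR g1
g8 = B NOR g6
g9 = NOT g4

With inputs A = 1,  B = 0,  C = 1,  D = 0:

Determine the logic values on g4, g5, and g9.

g1 = D NOR B = 0 NOR 0 = 1
g2 = A AND g1 = 1 AND 1 = 1
g4 = D NOR g2 = 0 NOR 1 = 0
g5 = g1 NOR g2 = 1 NOR 1 = 0
g9 = NOT g4 = NOT 0 = 1

g4 = 0  g5 = 0  g9 = 1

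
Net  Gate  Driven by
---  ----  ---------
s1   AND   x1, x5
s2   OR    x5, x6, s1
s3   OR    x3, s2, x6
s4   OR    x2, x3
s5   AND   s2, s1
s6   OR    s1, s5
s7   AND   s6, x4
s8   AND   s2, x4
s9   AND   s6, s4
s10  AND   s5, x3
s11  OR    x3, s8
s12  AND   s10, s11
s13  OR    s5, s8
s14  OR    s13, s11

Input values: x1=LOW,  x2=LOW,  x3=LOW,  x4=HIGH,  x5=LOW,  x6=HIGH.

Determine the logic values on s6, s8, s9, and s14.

s1 = x1 AND x5 = LOW AND LOW = LOW
s2 = x5 OR x6 OR s1 = LOW OR HIGH OR LOW = HIGH
s4 = x2 OR x3 = LOW OR LOW = LOW
s5 = s2 AND s1 = HIGH AND LOW = LOW
s6 = s1 OR s5 = LOW OR LOW = LOW
s8 = s2 AND x4 = HIGH AND HIGH = HIGH
s9 = s6 AND s4 = LOW AND LOW = LOW
s11 = x3 OR s8 = LOW OR HIGH = HIGH
s13 = s5 OR s8 = LOW OR HIGH = HIGH
s14 = s13 OR s11 = HIGH OR HIGH = HIGH

s6 = LOW  s8 = HIGH  s9 = LOW  s14 = HIGH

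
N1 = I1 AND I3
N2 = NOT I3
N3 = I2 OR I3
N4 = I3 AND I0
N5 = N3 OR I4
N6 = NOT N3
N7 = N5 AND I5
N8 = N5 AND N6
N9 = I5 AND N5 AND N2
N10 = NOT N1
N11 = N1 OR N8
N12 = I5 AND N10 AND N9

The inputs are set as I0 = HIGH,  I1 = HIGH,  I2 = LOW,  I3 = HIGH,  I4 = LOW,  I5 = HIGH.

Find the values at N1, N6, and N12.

N1 = HIGH, N6 = LOW, N12 = LOW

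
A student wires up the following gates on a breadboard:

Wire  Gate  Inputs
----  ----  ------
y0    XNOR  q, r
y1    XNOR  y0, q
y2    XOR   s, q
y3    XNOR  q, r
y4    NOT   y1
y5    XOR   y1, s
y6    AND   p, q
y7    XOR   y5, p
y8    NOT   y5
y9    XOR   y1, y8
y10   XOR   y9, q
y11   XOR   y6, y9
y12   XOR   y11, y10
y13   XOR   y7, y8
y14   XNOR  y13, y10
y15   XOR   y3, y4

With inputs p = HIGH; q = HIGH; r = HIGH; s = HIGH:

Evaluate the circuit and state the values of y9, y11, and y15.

y0 = q XNOR r = HIGH XNOR HIGH = HIGH
y1 = y0 XNOR q = HIGH XNOR HIGH = HIGH
y3 = q XNOR r = HIGH XNOR HIGH = HIGH
y4 = NOT y1 = NOT HIGH = LOW
y5 = y1 XOR s = HIGH XOR HIGH = LOW
y6 = p AND q = HIGH AND HIGH = HIGH
y8 = NOT y5 = NOT LOW = HIGH
y9 = y1 XOR y8 = HIGH XOR HIGH = LOW
y11 = y6 XOR y9 = HIGH XOR LOW = HIGH
y15 = y3 XOR y4 = HIGH XOR LOW = HIGH

y9 = LOW  y11 = HIGH  y15 = HIGH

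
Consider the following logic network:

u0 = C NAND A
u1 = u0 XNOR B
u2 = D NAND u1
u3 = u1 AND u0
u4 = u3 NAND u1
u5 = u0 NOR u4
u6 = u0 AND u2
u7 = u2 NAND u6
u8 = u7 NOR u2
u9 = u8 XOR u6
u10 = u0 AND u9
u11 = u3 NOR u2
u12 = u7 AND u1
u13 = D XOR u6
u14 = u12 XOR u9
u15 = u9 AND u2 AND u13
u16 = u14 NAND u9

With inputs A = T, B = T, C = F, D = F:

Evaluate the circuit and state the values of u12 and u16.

u0 = C NAND A = F NAND T = T
u1 = u0 XNOR B = T XNOR T = T
u2 = D NAND u1 = F NAND T = T
u6 = u0 AND u2 = T AND T = T
u7 = u2 NAND u6 = T NAND T = F
u8 = u7 NOR u2 = F NOR T = F
u9 = u8 XOR u6 = F XOR T = T
u12 = u7 AND u1 = F AND T = F
u14 = u12 XOR u9 = F XOR T = T
u16 = u14 NAND u9 = T NAND T = F

u12 = F; u16 = F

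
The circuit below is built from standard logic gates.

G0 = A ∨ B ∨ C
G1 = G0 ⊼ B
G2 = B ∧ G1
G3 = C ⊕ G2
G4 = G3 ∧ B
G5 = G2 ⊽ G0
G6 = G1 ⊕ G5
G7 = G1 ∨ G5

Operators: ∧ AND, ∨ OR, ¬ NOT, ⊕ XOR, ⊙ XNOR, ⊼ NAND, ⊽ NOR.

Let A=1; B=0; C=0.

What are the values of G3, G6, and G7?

G0 = A OR B OR C = 1 OR 0 OR 0 = 1
G1 = G0 NAND B = 1 NAND 0 = 1
G2 = B AND G1 = 0 AND 1 = 0
G3 = C XOR G2 = 0 XOR 0 = 0
G5 = G2 NOR G0 = 0 NOR 1 = 0
G6 = G1 XOR G5 = 1 XOR 0 = 1
G7 = G1 OR G5 = 1 OR 0 = 1

G3 = 0, G6 = 1, G7 = 1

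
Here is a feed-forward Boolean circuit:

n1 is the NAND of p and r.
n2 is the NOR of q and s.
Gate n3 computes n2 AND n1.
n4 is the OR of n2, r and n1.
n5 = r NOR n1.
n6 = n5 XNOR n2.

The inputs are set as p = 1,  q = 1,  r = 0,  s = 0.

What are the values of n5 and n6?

n5 = 0, n6 = 1

n1 = p NAND r = 1 NAND 0 = 1
n2 = q NOR s = 1 NOR 0 = 0
n5 = r NOR n1 = 0 NOR 1 = 0
n6 = n5 XNOR n2 = 0 XNOR 0 = 1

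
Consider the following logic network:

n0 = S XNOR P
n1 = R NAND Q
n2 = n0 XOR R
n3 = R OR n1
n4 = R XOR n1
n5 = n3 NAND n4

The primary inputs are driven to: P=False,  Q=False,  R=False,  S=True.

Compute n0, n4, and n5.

n0 = False; n4 = True; n5 = False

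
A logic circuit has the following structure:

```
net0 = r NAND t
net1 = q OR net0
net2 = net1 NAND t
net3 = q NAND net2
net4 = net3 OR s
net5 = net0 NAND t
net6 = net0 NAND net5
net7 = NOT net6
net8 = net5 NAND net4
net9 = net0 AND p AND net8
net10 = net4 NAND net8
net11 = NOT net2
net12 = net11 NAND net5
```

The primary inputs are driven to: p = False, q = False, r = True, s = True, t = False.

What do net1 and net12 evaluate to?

net0 = r NAND t = True NAND False = True
net1 = q OR net0 = False OR True = True
net2 = net1 NAND t = True NAND False = True
net5 = net0 NAND t = True NAND False = True
net11 = NOT net2 = NOT True = False
net12 = net11 NAND net5 = False NAND True = True

net1 = True; net12 = True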